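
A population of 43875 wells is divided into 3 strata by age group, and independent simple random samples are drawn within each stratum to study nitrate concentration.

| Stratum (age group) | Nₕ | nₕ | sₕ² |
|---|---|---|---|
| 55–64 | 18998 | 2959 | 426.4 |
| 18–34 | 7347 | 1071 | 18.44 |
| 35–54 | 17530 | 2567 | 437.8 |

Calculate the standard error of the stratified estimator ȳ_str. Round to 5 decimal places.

0.21555

Var(ȳ_str) = Σₕ Wₕ²(1 − fₕ)sₕ²/nₕ with Wₕ = Nₕ/N, N = 43875.
55–64: Wₕ = 0.43300285; term = 0.43300285²·(1 − 0.15575324)·426.4/2959 = 0.022809887.
18–34: Wₕ = 0.16745299; term = 0.16745299²·(1 − 0.14577379)·18.44/1071 = 4.1241093 × 10^-4.
35–54: Wₕ = 0.39954416; term = 0.39954416²·(1 − 0.14643468)·437.8/2567 = 0.023238935.
Sum = 0.046461233.
SE = √(0.046461233) = 0.21555.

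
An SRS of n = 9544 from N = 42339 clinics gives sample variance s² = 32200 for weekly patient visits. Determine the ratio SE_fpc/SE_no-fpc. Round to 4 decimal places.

0.8801

f = n/N = 9544/42339 = 0.22541864.
SE_no-fpc = √(s²/n) = 1.8368036; SE_fpc = √((1−f)s²/n) = 1.6165764.
Ratio = √(1−f) = 0.88010304.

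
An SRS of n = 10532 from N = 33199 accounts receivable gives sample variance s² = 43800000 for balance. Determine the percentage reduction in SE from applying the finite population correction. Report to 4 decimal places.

f = n/N = 10532/33199 = 0.31723847.
SE_no-fpc = √(s²/n) = 64.488404; SE_fpc = √((1−f)s²/n) = 53.286372.
Ratio = √(1−f) = 0.82629385. Reduction = 100·(1 − 0.82629385) = 17.3706%.

17.3706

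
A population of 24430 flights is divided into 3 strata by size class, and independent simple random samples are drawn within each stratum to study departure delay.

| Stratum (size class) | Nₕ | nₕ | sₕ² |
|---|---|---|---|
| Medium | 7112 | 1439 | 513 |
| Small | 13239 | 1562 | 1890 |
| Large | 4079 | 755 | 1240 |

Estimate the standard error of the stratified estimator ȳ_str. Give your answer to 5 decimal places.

Var(ȳ_str) = Σₕ Wₕ²(1 − fₕ)sₕ²/nₕ with Wₕ = Nₕ/N, N = 24430.
Medium: Wₕ = 0.29111748; term = 0.29111748²·(1 − 0.20233408)·513/1439 = 0.024099841.
Small: Wₕ = 0.54191568; term = 0.54191568²·(1 − 0.11798474)·1890/1562 = 0.31341538.
Large: Wₕ = 0.16696684; term = 0.16696684²·(1 − 0.18509439)·1240/755 = 0.037311484.
Sum = 0.37482671.
SE = √(0.37482671) = 0.61223.

0.61223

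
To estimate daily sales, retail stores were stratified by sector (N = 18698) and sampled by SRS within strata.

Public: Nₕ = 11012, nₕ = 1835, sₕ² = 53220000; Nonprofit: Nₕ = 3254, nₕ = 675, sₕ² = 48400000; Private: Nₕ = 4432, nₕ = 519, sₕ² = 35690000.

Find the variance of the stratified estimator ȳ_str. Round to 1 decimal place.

13515.6

Var(ȳ_str) = Σₕ Wₕ²(1 − fₕ)sₕ²/nₕ with Wₕ = Nₕ/N, N = 18698.
Public: Wₕ = 0.58893999; term = 0.58893999²·(1 − 0.16663640)·53220000/1835 = 8383.3081.
Nonprofit: Wₕ = 0.17402931; term = 0.17402931²·(1 − 0.20743700)·48400000/675 = 1721.1557.
Private: Wₕ = 0.23703070; term = 0.23703070²·(1 − 0.11710289)·35690000/519 = 3411.1316.
Sum = 13515.595.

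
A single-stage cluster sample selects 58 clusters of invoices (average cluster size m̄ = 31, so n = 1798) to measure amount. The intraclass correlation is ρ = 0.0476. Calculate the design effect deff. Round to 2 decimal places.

deff = 1 + (31 − 1)·0.0476 = 1 + 1.428 = 2.428.

2.43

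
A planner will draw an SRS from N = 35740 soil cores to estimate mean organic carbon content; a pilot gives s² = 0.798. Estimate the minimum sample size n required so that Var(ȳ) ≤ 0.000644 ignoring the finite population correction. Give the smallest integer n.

Without fpc, n₀ = s²/D = 0.798/0.000644 = 1239.1304.
Rounding up, n = 1240.

1240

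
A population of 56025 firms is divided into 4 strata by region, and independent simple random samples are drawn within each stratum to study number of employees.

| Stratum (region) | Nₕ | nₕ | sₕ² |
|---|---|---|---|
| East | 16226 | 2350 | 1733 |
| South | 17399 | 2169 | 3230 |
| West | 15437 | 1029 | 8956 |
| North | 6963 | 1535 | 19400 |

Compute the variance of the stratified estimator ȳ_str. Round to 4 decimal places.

Var(ȳ_str) = Σₕ Wₕ²(1 − fₕ)sₕ²/nₕ with Wₕ = Nₕ/N, N = 56025.
East: Wₕ = 0.28962071; term = 0.28962071²·(1 − 0.14482929)·1733/2350 = 0.052898424.
South: Wₕ = 0.31055779; term = 0.31055779²·(1 − 0.12466234)·3230/2169 = 0.12571973.
West: Wₕ = 0.27553771; term = 0.27553771²·(1 − 0.06665803)·8956/1029 = 0.61673924.
North: Wₕ = 0.12428380; term = 0.12428380²·(1 − 0.22045096)·19400/1535 = 0.1521829.
Sum = 0.94754029.

0.9475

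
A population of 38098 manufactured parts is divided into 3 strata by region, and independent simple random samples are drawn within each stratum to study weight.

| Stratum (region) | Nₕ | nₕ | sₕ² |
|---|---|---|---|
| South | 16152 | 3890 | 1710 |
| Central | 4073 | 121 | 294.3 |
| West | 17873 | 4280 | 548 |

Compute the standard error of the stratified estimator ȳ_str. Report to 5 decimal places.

Var(ȳ_str) = Σₕ Wₕ²(1 − fₕ)sₕ²/nₕ with Wₕ = Nₕ/N, N = 38098.
South: Wₕ = 0.42395926; term = 0.42395926²·(1 − 0.24083705)·1710/3890 = 0.059983219.
Central: Wₕ = 0.10690850; term = 0.10690850²·(1 − 0.02970783)·294.3/121 = 0.026973163.
West: Wₕ = 0.46913224; term = 0.46913224²·(1 − 0.23946735)·548/4280 = 0.021431137.
Sum = 0.10838752.
SE = √(0.10838752) = 0.32922.

0.32922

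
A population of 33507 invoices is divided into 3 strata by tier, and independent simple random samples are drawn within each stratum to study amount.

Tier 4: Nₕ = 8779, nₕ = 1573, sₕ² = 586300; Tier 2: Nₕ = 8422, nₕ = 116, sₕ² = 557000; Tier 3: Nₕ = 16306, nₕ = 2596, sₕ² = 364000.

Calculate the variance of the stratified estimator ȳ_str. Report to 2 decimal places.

Var(ȳ_str) = Σₕ Wₕ²(1 − fₕ)sₕ²/nₕ with Wₕ = Nₕ/N, N = 33507.
Tier 4: Wₕ = 0.26200495; term = 0.26200495²·(1 − 0.17917758)·586300/1573 = 21.001939.
Tier 2: Wₕ = 0.25135046; term = 0.25135046²·(1 − 0.01377345)·557000/116 = 299.1805.
Tier 3: Wₕ = 0.48664458; term = 0.48664458²·(1 − 0.15920520)·364000/2596 = 27.919684.
Sum = 348.10212.

348.10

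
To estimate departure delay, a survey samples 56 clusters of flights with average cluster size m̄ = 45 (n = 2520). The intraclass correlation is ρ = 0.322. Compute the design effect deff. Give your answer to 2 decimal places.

deff = 1 + (45 − 1)·0.322 = 1 + 14.168 = 15.168.

15.17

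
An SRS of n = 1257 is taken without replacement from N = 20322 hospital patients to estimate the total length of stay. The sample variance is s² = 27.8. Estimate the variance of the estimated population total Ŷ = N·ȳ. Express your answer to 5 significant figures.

8.5687 × 10^6

Var(Ŷ) = N²·Var(ȳ) = N²·(1 − n/N)·s²/n.
f = 1257/20322 = 0.06185415; Var(ȳ) = 0.93814585·27.8/1257 = 0.020748174.
Var(Ŷ) = 20322² · 0.020748174 = 8.5686573 × 10^6.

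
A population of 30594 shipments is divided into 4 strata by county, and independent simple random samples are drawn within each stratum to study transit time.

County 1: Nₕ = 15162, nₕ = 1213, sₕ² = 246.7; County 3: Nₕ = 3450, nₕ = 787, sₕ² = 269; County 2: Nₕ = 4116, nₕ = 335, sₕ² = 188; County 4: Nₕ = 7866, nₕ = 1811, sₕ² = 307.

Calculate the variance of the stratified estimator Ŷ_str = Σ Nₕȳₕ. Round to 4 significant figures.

6.296 × 10^7

Var(Ŷ_str) = Σₕ Nₕ²(1 − fₕ)sₕ²/nₕ.
County 1: 15162²·(1 − 1213/15162)·246.7/1213 = 4.301381 × 10^7.
County 3: 3450²·(1 − 787/3450)·269/787 = 3.1402759 × 10^6.
County 2: 4116²·(1 − 335/4116)·188/335 = 8.733636 × 10^6.
County 4: 7866²·(1 − 1811/7866)·307/1811 = 8.0739864 × 10^6.
Sum = 6.2961708 × 10^7.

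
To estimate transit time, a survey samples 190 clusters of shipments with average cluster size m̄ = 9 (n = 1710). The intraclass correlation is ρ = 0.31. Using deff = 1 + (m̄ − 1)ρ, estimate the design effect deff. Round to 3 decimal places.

deff = 1 + (9 − 1)·0.31 = 1 + 2.48 = 3.48.

3.480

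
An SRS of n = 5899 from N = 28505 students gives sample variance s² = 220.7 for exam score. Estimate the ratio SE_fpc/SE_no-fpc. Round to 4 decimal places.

0.8905

f = n/N = 5899/28505 = 0.20694615.
SE_no-fpc = √(s²/n) = 0.19342472; SE_fpc = √((1−f)s²/n) = 0.17225162.
Ratio = √(1−f) = 0.89053571.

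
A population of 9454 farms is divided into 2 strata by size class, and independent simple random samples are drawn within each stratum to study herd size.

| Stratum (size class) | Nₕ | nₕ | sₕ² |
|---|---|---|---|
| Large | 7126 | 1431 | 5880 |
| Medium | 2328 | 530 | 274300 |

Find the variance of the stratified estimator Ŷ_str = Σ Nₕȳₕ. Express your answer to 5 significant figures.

2.3331 × 10^9

Var(Ŷ_str) = Σₕ Nₕ²(1 − fₕ)sₕ²/nₕ.
Large: 7126²·(1 − 1431/7126)·5880/1431 = 1.6675438 × 10^8.
Medium: 2328²·(1 − 530/2328)·274300/530 = 2.16632 × 10^9.
Sum = 2.3330744 × 10^9.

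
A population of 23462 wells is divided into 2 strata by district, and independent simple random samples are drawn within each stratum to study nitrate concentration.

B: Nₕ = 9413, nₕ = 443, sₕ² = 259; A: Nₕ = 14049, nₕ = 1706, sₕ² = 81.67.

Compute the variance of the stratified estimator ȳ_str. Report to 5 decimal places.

0.10476

Var(ȳ_str) = Σₕ Wₕ²(1 − fₕ)sₕ²/nₕ with Wₕ = Nₕ/N, N = 23462.
B: Wₕ = 0.40120194; term = 0.40120194²·(1 − 0.04706257)·259/443 = 0.089678117.
A: Wₕ = 0.59879806; term = 0.59879806²·(1 − 0.12143213)·81.67/1706 = 0.015080634.
Sum = 0.10475875.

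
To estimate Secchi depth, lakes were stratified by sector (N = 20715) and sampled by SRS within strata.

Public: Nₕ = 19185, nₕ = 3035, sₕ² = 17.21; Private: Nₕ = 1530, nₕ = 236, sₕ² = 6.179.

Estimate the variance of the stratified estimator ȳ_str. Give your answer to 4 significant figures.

0.004215

Var(ȳ_str) = Σₕ Wₕ²(1 − fₕ)sₕ²/nₕ with Wₕ = Nₕ/N, N = 20715.
Public: Wₕ = 0.92614048; term = 0.92614048²·(1 − 0.15819651)·17.21/3035 = 0.0040943657.
Private: Wₕ = 0.07385952; term = 0.07385952²·(1 − 0.15424837)·6.179/236 = 1.2079863 × 10^-4.
Sum = 0.0042151643.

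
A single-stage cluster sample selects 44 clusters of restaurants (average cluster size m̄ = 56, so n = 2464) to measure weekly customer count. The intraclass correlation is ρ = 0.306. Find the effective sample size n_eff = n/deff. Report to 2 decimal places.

138.19

deff = 1 + (56 − 1)·0.306 = 1 + 16.83 = 17.83.
n_eff = 2464 / 17.83 = 138.19.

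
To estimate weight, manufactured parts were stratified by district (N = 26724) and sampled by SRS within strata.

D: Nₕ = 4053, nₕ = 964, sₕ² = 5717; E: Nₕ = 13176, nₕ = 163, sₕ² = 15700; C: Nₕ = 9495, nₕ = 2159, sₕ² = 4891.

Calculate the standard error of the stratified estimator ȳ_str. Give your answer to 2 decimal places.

Var(ȳ_str) = Σₕ Wₕ²(1 − fₕ)sₕ²/nₕ with Wₕ = Nₕ/N, N = 26724.
D: Wₕ = 0.15166143; term = 0.15166143²·(1 − 0.23784851)·5717/964 = 0.10396394.
E: Wₕ = 0.49303996; term = 0.49303996²·(1 − 0.01237098)·15700/163 = 23.124382.
C: Wₕ = 0.35529861; term = 0.35529861²·(1 − 0.22738283)·4891/2159 = 0.22095121.
Sum = 23.449297.
SE = √(23.449297) = 4.84.

4.84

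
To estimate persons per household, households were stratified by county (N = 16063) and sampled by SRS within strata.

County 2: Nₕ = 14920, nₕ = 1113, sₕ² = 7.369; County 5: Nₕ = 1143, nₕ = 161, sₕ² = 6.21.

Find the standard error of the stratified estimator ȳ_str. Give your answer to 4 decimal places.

0.0738

Var(ȳ_str) = Σₕ Wₕ²(1 − fₕ)sₕ²/nₕ with Wₕ = Nₕ/N, N = 16063.
County 2: Wₕ = 0.92884268; term = 0.92884268²·(1 − 0.07459786)·7.369/1113 = 0.0052860129.
County 5: Wₕ = 0.07115732; term = 0.07115732²·(1 − 0.14085739)·6.21/161 = 1.6779156 × 10^-4.
Sum = 0.0054538045.
SE = √(0.0054538045) = 0.0738.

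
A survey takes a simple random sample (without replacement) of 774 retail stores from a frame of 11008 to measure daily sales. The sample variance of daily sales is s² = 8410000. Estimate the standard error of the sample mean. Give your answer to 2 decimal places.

100.51

Under SRS without replacement, Var(ȳ) = (1 − f)·s²/n with f = n/N = 774/11008 = 0.07031250.
Var(ȳ) = (1 − 0.07031250)·8410000/774 = 0.92968750·10865.633 = 10101.643.
SE(ȳ) = √(10101.643) = 100.51.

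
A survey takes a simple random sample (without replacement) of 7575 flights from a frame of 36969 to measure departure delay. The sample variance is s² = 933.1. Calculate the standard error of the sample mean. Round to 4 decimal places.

Under SRS without replacement, Var(ȳ) = (1 − f)·s²/n with f = n/N = 7575/36969 = 0.20490140.
Var(ȳ) = (1 − 0.20490140)·933.1/7575 = 0.79509860·0.12318152 = 0.097941452.
SE(ȳ) = √(0.097941452) = 0.3130.

0.3130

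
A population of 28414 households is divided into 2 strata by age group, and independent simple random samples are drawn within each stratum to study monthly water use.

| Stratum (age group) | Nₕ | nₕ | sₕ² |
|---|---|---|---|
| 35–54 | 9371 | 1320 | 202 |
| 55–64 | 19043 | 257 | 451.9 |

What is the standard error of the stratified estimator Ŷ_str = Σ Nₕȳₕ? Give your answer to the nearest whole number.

Var(Ŷ_str) = Σₕ Nₕ²(1 − fₕ)sₕ²/nₕ.
35–54: 9371²·(1 − 1320/9371)·202/1320 = 1.1545512 × 10^7.
55–64: 19043²·(1 − 257/19043)·451.9/257 = 6.2904093 × 10^8.
Sum = 6.4058644 × 10^8.
SE = √(6.4058644 × 10^8) = 25310.

25310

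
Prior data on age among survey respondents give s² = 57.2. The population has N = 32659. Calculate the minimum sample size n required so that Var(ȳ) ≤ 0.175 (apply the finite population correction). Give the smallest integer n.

324

Without fpc, n₀ = s²/D = 57.2/0.175 = 326.8571.
With fpc, (1 − n/N)·s²/n ≤ D requires n ≥ n₀/(1 + n₀/N) = 326.8571/(1 + 326.8571/32659) = 323.6183.
Rounding up, n = 324.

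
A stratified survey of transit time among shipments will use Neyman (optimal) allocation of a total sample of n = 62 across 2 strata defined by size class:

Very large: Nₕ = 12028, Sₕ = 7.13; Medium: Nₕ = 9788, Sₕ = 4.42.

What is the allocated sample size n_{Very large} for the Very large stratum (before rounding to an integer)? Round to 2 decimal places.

41.21

Neyman allocation: nₕ = n·NₕSₕ / Σⱼ NⱼSⱼ.
Σ NⱼSⱼ = 12028·7.13 + 9788·4.42 = 129022.6.
n_{Very large} = 62·12028·7.13 / 129022.6 = 41.21.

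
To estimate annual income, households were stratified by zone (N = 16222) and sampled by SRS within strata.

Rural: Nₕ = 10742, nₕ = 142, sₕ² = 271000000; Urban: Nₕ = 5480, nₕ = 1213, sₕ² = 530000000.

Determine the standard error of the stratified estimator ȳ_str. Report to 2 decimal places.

929.84

Var(ȳ_str) = Σₕ Wₕ²(1 − fₕ)sₕ²/nₕ with Wₕ = Nₕ/N, N = 16222.
Rural: Wₕ = 0.66218715; term = 0.66218715²·(1 − 0.01321914)·271000000/142 = 825777.73.
Urban: Wₕ = 0.33781285; term = 0.33781285²·(1 − 0.22135036)·530000000/1213 = 38824.822.
Sum = 864602.55.
SE = √(864602.55) = 929.84.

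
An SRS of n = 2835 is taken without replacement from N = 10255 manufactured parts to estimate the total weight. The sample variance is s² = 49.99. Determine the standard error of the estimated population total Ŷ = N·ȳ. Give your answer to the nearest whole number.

Var(Ŷ) = N²·Var(ȳ) = N²·(1 − n/N)·s²/n.
f = 2835/10255 = 0.27645051; Var(ȳ) = 0.72354949·49.99/2835 = 0.012758462.
Var(Ŷ) = 10255² · 0.012758462 = 1.341744 × 10^6.
SE(Ŷ) = √(1.341744 × 10^6) = 1158.

1158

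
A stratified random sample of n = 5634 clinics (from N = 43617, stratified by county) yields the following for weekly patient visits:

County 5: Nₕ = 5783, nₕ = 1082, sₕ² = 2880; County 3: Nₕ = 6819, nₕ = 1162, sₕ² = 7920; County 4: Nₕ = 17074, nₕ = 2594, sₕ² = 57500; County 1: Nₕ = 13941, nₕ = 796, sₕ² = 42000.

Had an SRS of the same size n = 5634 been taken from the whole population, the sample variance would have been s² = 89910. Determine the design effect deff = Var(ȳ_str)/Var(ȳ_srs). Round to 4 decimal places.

0.5857

Var(ȳ_str) = Σ Wₕ²(1−fₕ)sₕ²/nₕ with Wₕ = Nₕ/43617:
  County 5: (5783/43617)²·(1−1082/5783)·2880/1082 = 0.038036197
  County 3: (6819/43617)²·(1−1162/6819)·7920/1162 = 0.138202
  County 4: (17074/43617)²·(1−2594/17074)·57500/2594 = 2.8806476
  County 1: (13941/43617)²·(1−796/13941)·42000/796 = 5.0825207
  → Var(ȳ_str) = 8.1394065.
Var(ȳ_srs) = (1 − 5634/43617)·89910/5634 = 13.897114.
deff = 8.1394065 / 13.897114 = 0.5857.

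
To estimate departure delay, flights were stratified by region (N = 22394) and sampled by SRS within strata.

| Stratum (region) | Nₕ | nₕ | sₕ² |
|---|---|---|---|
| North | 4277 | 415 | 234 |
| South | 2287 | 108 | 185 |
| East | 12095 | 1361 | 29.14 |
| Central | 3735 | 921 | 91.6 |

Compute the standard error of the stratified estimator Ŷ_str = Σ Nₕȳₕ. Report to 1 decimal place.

Var(Ŷ_str) = Σₕ Nₕ²(1 − fₕ)sₕ²/nₕ.
North: 4277²·(1 − 415/4277)·234/415 = 9.3136364 × 10^6.
South: 2287²·(1 − 108/2287)·185/108 = 8.5363334 × 10^6.
East: 12095²·(1 − 1361/12095)·29.14/1361 = 2.7797061 × 10^6.
Central: 3735²·(1 − 921/3735)·91.6/921 = 1.0453231 × 10^6.
Sum = 2.1674999 × 10^7.
SE = √(2.1674999 × 10^7) = 4655.6.

4655.6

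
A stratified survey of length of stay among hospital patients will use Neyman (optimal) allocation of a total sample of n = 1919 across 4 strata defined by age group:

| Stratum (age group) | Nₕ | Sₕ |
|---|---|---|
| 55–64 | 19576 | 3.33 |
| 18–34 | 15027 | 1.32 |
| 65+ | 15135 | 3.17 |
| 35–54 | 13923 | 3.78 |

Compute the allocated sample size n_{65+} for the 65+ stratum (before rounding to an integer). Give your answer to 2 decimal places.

Neyman allocation: nₕ = n·NₕSₕ / Σⱼ NⱼSⱼ.
Σ NⱼSⱼ = 19576·3.33 + 15027·1.32 + 15135·3.17 + 13923·3.78 = 185630.61.
n_{65+} = 1919·15135·3.17 / 185630.61 = 495.98.

495.98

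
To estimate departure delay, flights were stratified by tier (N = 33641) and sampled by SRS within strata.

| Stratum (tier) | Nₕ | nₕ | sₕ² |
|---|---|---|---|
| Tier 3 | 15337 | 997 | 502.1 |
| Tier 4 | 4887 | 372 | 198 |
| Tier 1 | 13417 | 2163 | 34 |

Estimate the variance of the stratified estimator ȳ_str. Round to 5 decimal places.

Var(ȳ_str) = Σₕ Wₕ²(1 − fₕ)sₕ²/nₕ with Wₕ = Nₕ/N, N = 33641.
Tier 3: Wₕ = 0.45590202; term = 0.45590202²·(1 − 0.06500619)·502.1/997 = 0.09786938.
Tier 4: Wₕ = 0.14526917; term = 0.14526917²·(1 − 0.07612032)·198/372 = 0.010377304.
Tier 1: Wₕ = 0.39882881; term = 0.39882881²·(1 − 0.16121339)·34/2163 = 0.0020972342.
Sum = 0.11034392.

0.11034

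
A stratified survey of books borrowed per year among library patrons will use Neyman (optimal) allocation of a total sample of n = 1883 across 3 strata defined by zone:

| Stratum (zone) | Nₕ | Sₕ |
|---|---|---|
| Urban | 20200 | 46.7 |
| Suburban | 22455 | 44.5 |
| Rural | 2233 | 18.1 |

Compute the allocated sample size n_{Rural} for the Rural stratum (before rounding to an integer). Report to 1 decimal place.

38.4

Neyman allocation: nₕ = n·NₕSₕ / Σⱼ NⱼSⱼ.
Σ NⱼSⱼ = 20200·46.7 + 22455·44.5 + 2233·18.1 = 1.9830048 × 10^6.
n_{Rural} = 1883·2233·18.1 / (1.9830048 × 10^6) = 38.4.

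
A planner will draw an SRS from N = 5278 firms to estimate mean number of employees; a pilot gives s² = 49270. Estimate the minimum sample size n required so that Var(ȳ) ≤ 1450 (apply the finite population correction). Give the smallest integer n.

Without fpc, n₀ = s²/D = 49270/1450 = 33.9793.
With fpc, (1 − n/N)·s²/n ≤ D requires n ≥ n₀/(1 + n₀/N) = 33.9793/(1 + 33.9793/5278) = 33.7619.
Rounding up, n = 34.

34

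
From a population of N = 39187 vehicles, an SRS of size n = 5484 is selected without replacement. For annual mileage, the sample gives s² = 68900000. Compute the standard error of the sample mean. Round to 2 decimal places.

103.95

Under SRS without replacement, Var(ȳ) = (1 − f)·s²/n with f = n/N = 5484/39187 = 0.13994437.
Var(ȳ) = (1 − 0.13994437)·68900000/5484 = 0.86005563·12563.822 = 10805.586.
SE(ȳ) = √(10805.586) = 103.95.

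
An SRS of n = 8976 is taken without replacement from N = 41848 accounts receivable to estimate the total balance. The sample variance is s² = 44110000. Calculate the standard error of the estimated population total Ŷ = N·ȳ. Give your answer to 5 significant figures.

Var(Ŷ) = N²·Var(ȳ) = N²·(1 − n/N)·s²/n.
f = 8976/41848 = 0.21449054; Var(ȳ) = 0.78550946·44110000/8976 = 3860.1629.
Var(Ŷ) = 41848² · 3860.1629 = 6.76013 × 10^12.
SE(Ŷ) = √(6.76013 × 10^12) = 2.6000 × 10^6.

2.6000 × 10^6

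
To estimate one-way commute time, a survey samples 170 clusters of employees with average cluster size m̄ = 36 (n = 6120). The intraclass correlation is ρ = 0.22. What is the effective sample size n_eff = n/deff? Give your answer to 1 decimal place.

703.4

deff = 1 + (36 − 1)·0.22 = 1 + 7.7 = 8.7.
n_eff = 6120 / 8.7 = 703.4.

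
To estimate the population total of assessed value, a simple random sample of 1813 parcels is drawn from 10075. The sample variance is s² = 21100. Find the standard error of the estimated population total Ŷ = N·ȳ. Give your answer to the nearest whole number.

31125

Var(Ŷ) = N²·Var(ȳ) = N²·(1 − n/N)·s²/n.
f = 1813/10075 = 0.17995037; Var(ȳ) = 0.82004963·21100/1813 = 9.543876.
Var(Ŷ) = 10075² · 9.543876 = 9.687571 × 10^8.
SE(Ŷ) = √(9.687571 × 10^8) = 31125.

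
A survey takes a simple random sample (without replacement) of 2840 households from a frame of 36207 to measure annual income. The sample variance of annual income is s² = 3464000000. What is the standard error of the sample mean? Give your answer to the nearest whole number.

1060

Under SRS without replacement, Var(ȳ) = (1 − f)·s²/n with f = n/N = 2840/36207 = 0.07843787.
Var(ȳ) = (1 − 0.07843787)·3464000000/2840 = 0.92156213·1.2197183 × 10^6 = 1.1240462 × 10^6.
SE(ȳ) = √(1.1240462 × 10^6) = 1060.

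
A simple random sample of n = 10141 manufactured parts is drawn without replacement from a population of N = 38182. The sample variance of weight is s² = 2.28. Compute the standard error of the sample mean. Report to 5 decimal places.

0.01285

Under SRS without replacement, Var(ȳ) = (1 − f)·s²/n with f = n/N = 10141/38182 = 0.26559635.
Var(ȳ) = (1 − 0.26559635)·2.28/10141 = 0.73440365·2.248299 × 10^-4 = 1.651159 × 10^-4.
SE(ȳ) = √(1.651159 × 10^-4) = 0.01285.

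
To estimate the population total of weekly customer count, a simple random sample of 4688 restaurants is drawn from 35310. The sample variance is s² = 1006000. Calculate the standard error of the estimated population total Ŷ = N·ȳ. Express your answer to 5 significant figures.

Var(Ŷ) = N²·Var(ȳ) = N²·(1 − n/N)·s²/n.
f = 4688/35310 = 0.13276692; Var(ȳ) = 0.86723308·1006000/4688 = 186.09993.
Var(Ŷ) = 35310² · 186.09993 = 2.3202867 × 10^11.
SE(Ŷ) = √(2.3202867 × 10^11) = 481690.

481690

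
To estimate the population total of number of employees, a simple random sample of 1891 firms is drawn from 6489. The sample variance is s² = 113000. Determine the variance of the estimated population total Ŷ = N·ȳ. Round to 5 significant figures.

1.7829 × 10^9

Var(Ŷ) = N²·Var(ȳ) = N²·(1 − n/N)·s²/n.
f = 1891/6489 = 0.29141624; Var(ȳ) = 0.70858376·113000/1891 = 42.342657.
Var(Ŷ) = 6489² · 42.342657 = 1.7829274 × 10^9.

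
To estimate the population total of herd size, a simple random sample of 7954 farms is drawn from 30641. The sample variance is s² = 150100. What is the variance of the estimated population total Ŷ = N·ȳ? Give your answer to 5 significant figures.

1.3118 × 10^10

Var(Ŷ) = N²·Var(ȳ) = N²·(1 − n/N)·s²/n.
f = 7954/30641 = 0.25958683; Var(ȳ) = 0.74041317·150100/7954 = 13.972343.
Var(Ŷ) = 30641² · 13.972343 = 1.3118226 × 10^10.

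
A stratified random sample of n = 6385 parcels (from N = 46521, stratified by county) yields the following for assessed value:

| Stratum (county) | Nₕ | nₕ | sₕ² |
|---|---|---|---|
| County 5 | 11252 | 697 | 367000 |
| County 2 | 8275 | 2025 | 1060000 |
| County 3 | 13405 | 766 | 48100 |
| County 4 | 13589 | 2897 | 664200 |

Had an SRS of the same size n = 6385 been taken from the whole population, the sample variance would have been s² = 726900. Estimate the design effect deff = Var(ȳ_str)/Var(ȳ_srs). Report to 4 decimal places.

0.6283

Var(ȳ_str) = Σ Wₕ²(1−fₕ)sₕ²/nₕ with Wₕ = Nₕ/46521:
  County 5: (11252/46521)²·(1−697/11252)·367000/697 = 28.895031
  County 2: (8275/46521)²·(1−2025/8275)·1060000/2025 = 12.509236
  County 3: (13405/46521)²·(1−766/13405)·48100/766 = 4.9158402
  County 4: (13589/46521)²·(1−2897/13589)·664200/2897 = 15.392131
  → Var(ȳ_str) = 61.712238.
Var(ȳ_srs) = (1 − 6385/46521)·726900/6385 = 98.219748.
deff = 61.712238 / 98.219748 = 0.6283.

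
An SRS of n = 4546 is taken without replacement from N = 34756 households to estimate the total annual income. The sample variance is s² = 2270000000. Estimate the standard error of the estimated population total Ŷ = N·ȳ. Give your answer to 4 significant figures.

2.290 × 10^7

Var(Ŷ) = N²·Var(ȳ) = N²·(1 − n/N)·s²/n.
f = 4546/34756 = 0.13079756; Var(ȳ) = 0.86920244·2270000000/4546 = 434027.62.
Var(Ŷ) = 34756² · 434027.62 = 5.2429648 × 10^14.
SE(Ŷ) = √(5.2429648 × 10^14) = 2.290 × 10^7.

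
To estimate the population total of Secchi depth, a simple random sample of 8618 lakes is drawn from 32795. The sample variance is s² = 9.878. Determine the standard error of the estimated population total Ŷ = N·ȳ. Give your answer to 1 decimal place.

953.3

Var(Ŷ) = N²·Var(ȳ) = N²·(1 − n/N)·s²/n.
f = 8618/32795 = 0.26278396; Var(ȳ) = 0.73721604·9.878/8618 = 8.4500116 × 10^-4.
Var(Ŷ) = 32795² · (8.4500116 × 10^-4) = 908808.91.
SE(Ŷ) = √(908808.91) = 953.3.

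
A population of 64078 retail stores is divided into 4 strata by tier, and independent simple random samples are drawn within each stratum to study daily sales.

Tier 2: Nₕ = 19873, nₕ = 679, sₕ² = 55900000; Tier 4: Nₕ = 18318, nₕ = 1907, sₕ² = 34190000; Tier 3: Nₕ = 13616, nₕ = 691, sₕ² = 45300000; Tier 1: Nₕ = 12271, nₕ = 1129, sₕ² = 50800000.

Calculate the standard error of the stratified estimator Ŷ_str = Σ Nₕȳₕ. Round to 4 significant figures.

Var(Ŷ_str) = Σₕ Nₕ²(1 − fₕ)sₕ²/nₕ.
Tier 2: 19873²·(1 − 679/19873)·55900000/679 = 3.1402987 × 10^13.
Tier 4: 18318²·(1 − 1907/18318)·34190000/1907 = 5.3896617 × 10^12.
Tier 3: 13616²·(1 − 691/13616)·45300000/691 = 1.1537195 × 10^13.
Tier 1: 12271²·(1 − 1129/12271)·50800000/1129 = 6.1519512 × 10^12.
Sum = 5.4481795 × 10^13.
SE = √(5.4481795 × 10^13) = 7.381 × 10^6.

7.381 × 10^6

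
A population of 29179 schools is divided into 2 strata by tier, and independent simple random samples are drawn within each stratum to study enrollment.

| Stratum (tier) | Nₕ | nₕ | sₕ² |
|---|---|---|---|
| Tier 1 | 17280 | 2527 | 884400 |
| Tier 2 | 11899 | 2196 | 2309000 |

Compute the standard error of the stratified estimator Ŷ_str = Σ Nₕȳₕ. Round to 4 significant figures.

Var(Ŷ_str) = Σₕ Nₕ²(1 − fₕ)sₕ²/nₕ.
Tier 1: 17280²·(1 − 2527/17280)·884400/2527 = 8.92211 × 10^10.
Tier 2: 11899²·(1 − 2196/11899)·2309000/2196 = 1.2139704 × 10^11.
Sum = 2.1061814 × 10^11.
SE = √(2.1061814 × 10^11) = 458900.

458900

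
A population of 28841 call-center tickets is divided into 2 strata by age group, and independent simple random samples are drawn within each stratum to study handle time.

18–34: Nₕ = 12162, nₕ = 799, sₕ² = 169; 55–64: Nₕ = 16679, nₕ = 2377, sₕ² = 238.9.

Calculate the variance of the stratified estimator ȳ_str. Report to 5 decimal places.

Var(ȳ_str) = Σₕ Wₕ²(1 − fₕ)sₕ²/nₕ with Wₕ = Nₕ/N, N = 28841.
18–34: Wₕ = 0.42169134; term = 0.42169134²·(1 − 0.06569643)·169/799 = 0.035141258.
55–64: Wₕ = 0.57830866; term = 0.57830866²·(1 − 0.14251454)·238.9/2377 = 0.028822598.
Sum = 0.063963856.

0.06396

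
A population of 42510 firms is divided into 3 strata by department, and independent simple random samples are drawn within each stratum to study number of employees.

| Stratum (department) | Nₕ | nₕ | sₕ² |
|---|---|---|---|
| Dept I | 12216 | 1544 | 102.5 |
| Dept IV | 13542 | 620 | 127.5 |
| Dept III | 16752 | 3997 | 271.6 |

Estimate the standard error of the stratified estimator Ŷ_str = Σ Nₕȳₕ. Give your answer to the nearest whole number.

7692

Var(Ŷ_str) = Σₕ Nₕ²(1 − fₕ)sₕ²/nₕ.
Dept I: 12216²·(1 − 1544/12216)·102.5/1544 = 8.6546879 × 10^6.
Dept IV: 13542²·(1 − 620/13542)·127.5/620 = 3.598579 × 10^7.
Dept III: 16752²·(1 − 3997/16752)·271.6/3997 = 1.4519202 × 10^7.
Sum = 5.915968 × 10^7.
SE = √(5.915968 × 10^7) = 7692.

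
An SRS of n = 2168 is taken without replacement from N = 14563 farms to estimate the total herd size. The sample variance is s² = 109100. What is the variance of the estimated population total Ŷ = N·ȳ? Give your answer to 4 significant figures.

9.084 × 10^9

Var(Ŷ) = N²·Var(ȳ) = N²·(1 − n/N)·s²/n.
f = 2168/14563 = 0.14887043; Var(ȳ) = 0.85112957·109100/2168 = 42.83129.
Var(Ŷ) = 14563² · 42.83129 = 9.0837015 × 10^9.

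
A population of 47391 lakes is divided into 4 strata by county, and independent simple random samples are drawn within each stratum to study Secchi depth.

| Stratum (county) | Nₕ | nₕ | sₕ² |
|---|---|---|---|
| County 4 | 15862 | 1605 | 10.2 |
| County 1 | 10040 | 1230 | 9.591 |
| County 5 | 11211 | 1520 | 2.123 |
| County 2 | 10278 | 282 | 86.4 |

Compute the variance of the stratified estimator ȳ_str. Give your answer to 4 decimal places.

0.0150

Var(ȳ_str) = Σₕ Wₕ²(1 − fₕ)sₕ²/nₕ with Wₕ = Nₕ/N, N = 47391.
County 4: Wₕ = 0.33470490; term = 0.33470490²·(1 − 0.10118522)·10.2/1605 = 6.3991087 × 10^-4.
County 1: Wₕ = 0.21185457; term = 0.21185457²·(1 − 0.12250996)·9.591/1230 = 3.0709776 × 10^-4.
County 5: Wₕ = 0.23656390; term = 0.23656390²·(1 − 0.13558113)·2.123/1520 = 6.7565906 × 10^-5.
County 2: Wₕ = 0.21687662; term = 0.21687662²·(1 − 0.02743724)·86.4/282 = 0.014015473.
Sum = 0.015030048.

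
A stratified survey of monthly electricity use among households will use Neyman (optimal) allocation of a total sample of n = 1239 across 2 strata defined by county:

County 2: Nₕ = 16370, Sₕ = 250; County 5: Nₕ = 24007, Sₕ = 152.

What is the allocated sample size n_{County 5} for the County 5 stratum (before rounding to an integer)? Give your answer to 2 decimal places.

584.02

Neyman allocation: nₕ = n·NₕSₕ / Σⱼ NⱼSⱼ.
Σ NⱼSⱼ = 16370·250 + 24007·152 = 7.741564 × 10^6.
n_{County 5} = 1239·24007·152 / (7.741564 × 10^6) = 584.02.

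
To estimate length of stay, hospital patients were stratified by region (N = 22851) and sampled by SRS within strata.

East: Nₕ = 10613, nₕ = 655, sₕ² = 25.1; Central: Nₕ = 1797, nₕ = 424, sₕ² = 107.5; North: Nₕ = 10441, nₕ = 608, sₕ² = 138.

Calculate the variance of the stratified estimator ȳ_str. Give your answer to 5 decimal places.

0.05358

Var(ȳ_str) = Σₕ Wₕ²(1 − fₕ)sₕ²/nₕ with Wₕ = Nₕ/N, N = 22851.
East: Wₕ = 0.46444357; term = 0.46444357²·(1 − 0.06171676)·25.1/655 = 0.0077559015.
Central: Wₕ = 0.07863988; term = 0.07863988²·(1 − 0.23594880)·107.5/424 = 0.0011979834.
North: Wₕ = 0.45691655; term = 0.45691655²·(1 − 0.05823197)·138/608 = 0.044626541.
Sum = 0.053580426.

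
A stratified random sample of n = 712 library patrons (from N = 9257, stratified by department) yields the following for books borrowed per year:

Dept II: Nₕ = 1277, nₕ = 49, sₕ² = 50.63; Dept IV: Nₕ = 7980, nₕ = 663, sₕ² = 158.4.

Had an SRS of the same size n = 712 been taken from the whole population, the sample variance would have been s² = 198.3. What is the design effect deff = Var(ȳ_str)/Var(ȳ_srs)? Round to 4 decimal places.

0.7068

Var(ȳ_str) = Σ Wₕ²(1−fₕ)sₕ²/nₕ with Wₕ = Nₕ/9257:
  Dept II: (1277/9257)²·(1−49/1277)·50.63/49 = 0.018908653
  Dept IV: (7980/9257)²·(1−663/7980)·158.4/663 = 0.1627935
  → Var(ȳ_str) = 0.18170215.
Var(ȳ_srs) = (1 − 712/9257)·198.3/712 = 0.25708961.
deff = 0.18170215 / 0.25708961 = 0.7068.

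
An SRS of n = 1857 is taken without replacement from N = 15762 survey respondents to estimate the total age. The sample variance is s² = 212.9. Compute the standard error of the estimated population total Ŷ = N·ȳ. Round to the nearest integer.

5013

Var(Ŷ) = N²·Var(ȳ) = N²·(1 − n/N)·s²/n.
f = 1857/15762 = 0.11781500; Var(ȳ) = 0.88218500·212.9/1857 = 0.10114011.
Var(Ŷ) = 15762² · 0.10114011 = 2.5127314 × 10^7.
SE(Ŷ) = √(2.5127314 × 10^7) = 5013.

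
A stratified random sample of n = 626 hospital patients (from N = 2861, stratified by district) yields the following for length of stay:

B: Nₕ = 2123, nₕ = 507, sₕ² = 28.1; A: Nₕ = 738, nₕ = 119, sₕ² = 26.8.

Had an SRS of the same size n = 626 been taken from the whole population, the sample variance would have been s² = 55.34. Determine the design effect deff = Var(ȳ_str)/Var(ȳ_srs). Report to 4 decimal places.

0.5184

Var(ȳ_str) = Σ Wₕ²(1−fₕ)sₕ²/nₕ with Wₕ = Nₕ/2861:
  B: (2123/2861)²·(1−507/2123)·28.1/507 = 0.023230256
  A: (738/2861)²·(1−119/738)·26.8/119 = 0.012568954
  → Var(ȳ_str) = 0.03579921.
Var(ȳ_srs) = (1 − 626/2861)·55.34/626 = 0.069059669.
deff = 0.03579921 / 0.069059669 = 0.5184.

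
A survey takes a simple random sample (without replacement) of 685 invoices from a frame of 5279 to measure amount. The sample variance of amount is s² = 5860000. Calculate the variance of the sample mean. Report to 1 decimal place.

Under SRS without replacement, Var(ȳ) = (1 − f)·s²/n with f = n/N = 685/5279 = 0.12975942.
Var(ȳ) = (1 − 0.12975942)·5860000/685 = 0.87024058·8554.7445 = 7444.6858.

7444.7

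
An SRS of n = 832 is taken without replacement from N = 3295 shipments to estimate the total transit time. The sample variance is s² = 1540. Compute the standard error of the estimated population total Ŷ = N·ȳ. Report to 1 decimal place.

Var(Ŷ) = N²·Var(ȳ) = N²·(1 − n/N)·s²/n.
f = 832/3295 = 0.25250379; Var(ȳ) = 0.74749621·1540/832 = 1.3835867.
Var(Ŷ) = 3295² · 1.3835867 = 1.5021635 × 10^7.
SE(Ŷ) = √(1.5021635 × 10^7) = 3875.8.

3875.8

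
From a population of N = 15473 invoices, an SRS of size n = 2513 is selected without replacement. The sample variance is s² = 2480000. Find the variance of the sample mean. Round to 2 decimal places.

Under SRS without replacement, Var(ȳ) = (1 − f)·s²/n with f = n/N = 2513/15473 = 0.16241194.
Var(ȳ) = (1 − 0.16241194)·2480000/2513 = 0.83758806·986.86828 = 826.58909.

826.59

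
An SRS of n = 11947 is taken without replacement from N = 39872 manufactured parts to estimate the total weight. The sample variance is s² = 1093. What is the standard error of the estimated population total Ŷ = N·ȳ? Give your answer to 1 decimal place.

10092.8

Var(Ŷ) = N²·Var(ȳ) = N²·(1 − n/N)·s²/n.
f = 11947/39872 = 0.29963383; Var(ȳ) = 0.70036617·1093/11947 = 0.064074682.
Var(Ŷ) = 39872² · 0.064074682 = 1.0186442 × 10^8.
SE(Ŷ) = √(1.0186442 × 10^8) = 10092.8.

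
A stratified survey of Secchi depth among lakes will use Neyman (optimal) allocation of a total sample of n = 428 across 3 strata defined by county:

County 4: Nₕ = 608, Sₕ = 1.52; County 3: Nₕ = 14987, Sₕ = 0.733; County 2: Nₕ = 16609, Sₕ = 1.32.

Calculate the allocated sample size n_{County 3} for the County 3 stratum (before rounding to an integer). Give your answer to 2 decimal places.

138.97

Neyman allocation: nₕ = n·NₕSₕ / Σⱼ NⱼSⱼ.
Σ NⱼSⱼ = 608·1.52 + 14987·0.733 + 16609·1.32 = 33833.511.
n_{County 3} = 428·14987·0.733 / 33833.511 = 138.97.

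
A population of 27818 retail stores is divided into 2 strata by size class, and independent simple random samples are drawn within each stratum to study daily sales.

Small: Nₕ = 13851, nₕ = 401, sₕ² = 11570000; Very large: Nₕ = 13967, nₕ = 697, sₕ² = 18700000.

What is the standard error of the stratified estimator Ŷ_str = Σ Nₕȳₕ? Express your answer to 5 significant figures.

3.2168 × 10^6

Var(Ŷ_str) = Σₕ Nₕ²(1 − fₕ)sₕ²/nₕ.
Small: 13851²·(1 − 401/13851)·11570000/401 = 5.3751724 × 10^12.
Very large: 13967²·(1 − 697/13967)·18700000/697 = 4.9725927 × 10^12.
Sum = 1.0347765 × 10^13.
SE = √(1.0347765 × 10^13) = 3.2168 × 10^6.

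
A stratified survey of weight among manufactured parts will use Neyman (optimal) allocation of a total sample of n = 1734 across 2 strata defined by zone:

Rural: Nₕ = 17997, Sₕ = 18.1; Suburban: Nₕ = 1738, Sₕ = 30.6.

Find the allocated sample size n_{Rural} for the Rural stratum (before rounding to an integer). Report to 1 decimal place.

Neyman allocation: nₕ = n·NₕSₕ / Σⱼ NⱼSⱼ.
Σ NⱼSⱼ = 17997·18.1 + 1738·30.6 = 378928.5.
n_{Rural} = 1734·17997·18.1 / 378928.5 = 1490.6.

1490.6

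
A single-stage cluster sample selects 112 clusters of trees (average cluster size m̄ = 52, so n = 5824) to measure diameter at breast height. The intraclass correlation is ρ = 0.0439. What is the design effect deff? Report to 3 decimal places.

3.239

deff = 1 + (52 − 1)·0.0439 = 1 + 2.2389 = 3.2389.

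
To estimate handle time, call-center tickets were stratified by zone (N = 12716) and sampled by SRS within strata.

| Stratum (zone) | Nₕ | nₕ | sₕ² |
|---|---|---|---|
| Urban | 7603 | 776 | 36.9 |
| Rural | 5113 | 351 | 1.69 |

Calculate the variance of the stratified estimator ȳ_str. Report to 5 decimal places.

0.01599

Var(ȳ_str) = Σₕ Wₕ²(1 − fₕ)sₕ²/nₕ with Wₕ = Nₕ/N, N = 12716.
Urban: Wₕ = 0.59790815; term = 0.59790815²·(1 − 0.10206497)·36.9/776 = 0.015264356.
Rural: Wₕ = 0.40209185; term = 0.40209185²·(1 − 0.06864854)·1.69/351 = 7.2500956 × 10^-4.
Sum = 0.015989366.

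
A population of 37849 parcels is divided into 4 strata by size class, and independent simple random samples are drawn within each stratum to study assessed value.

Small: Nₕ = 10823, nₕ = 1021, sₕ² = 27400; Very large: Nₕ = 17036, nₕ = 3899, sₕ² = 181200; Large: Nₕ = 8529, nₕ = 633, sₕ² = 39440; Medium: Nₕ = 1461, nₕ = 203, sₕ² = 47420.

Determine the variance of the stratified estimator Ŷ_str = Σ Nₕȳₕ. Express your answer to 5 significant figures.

Var(Ŷ_str) = Σₕ Nₕ²(1 − fₕ)sₕ²/nₕ.
Small: 10823²·(1 − 1021/10823)·27400/1021 = 2.8469981 × 10^9.
Very large: 17036²·(1 − 3899/17036)·181200/3899 = 1.0400849 × 10^10.
Large: 8529²·(1 − 633/8529)·39440/633 = 4.1960287 × 10^9.
Medium: 1461²·(1 − 203/1461)·47420/203 = 4.2933507 × 10^8.
Sum = 1.7873211 × 10^10.

1.7873 × 10^10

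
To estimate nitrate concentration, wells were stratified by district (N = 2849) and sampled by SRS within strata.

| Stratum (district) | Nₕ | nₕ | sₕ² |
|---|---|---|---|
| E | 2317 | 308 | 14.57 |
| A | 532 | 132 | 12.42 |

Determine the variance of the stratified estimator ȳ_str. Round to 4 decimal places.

Var(ȳ_str) = Σₕ Wₕ²(1 − fₕ)sₕ²/nₕ with Wₕ = Nₕ/N, N = 2849.
E: Wₕ = 0.81326781; term = 0.81326781²·(1 − 0.13293051)·14.57/308 = 0.027128758.
A: Wₕ = 0.18673219; term = 0.18673219²·(1 − 0.24812030)·12.42/132 = 0.0024668026.
Sum = 0.029595561.

0.0296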